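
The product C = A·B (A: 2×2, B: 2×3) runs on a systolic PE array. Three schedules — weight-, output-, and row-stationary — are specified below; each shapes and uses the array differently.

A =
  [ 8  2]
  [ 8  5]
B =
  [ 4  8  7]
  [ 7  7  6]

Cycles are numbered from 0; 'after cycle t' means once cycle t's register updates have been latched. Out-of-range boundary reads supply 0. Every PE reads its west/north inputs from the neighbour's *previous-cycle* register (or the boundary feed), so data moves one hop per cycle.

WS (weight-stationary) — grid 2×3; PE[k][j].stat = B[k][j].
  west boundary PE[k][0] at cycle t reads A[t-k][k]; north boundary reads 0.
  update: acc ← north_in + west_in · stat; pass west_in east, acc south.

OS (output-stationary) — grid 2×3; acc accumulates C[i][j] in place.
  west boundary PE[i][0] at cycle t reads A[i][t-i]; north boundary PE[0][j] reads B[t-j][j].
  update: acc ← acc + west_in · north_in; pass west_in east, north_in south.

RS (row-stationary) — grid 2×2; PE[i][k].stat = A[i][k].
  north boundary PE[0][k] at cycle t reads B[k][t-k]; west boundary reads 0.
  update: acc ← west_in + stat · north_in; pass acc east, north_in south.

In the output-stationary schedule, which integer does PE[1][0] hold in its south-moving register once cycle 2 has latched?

register = 7

OS on a 2×3 grid — tracing PE[1][0] and its feeders:
  cycle 0: PE[0][0] → acc 32, east 8, south 4
  cycle 0: PE[1][0] → acc 0, east 0, south 0
  cycle 1: PE[0][0] → acc 46, east 2, south 7
  cycle 1: PE[1][0] → acc 32, east 8, south 4
  cycle 2: PE[0][0] → acc 46, east 0, south 0
  cycle 2: PE[1][0] → acc 67, east 5, south 7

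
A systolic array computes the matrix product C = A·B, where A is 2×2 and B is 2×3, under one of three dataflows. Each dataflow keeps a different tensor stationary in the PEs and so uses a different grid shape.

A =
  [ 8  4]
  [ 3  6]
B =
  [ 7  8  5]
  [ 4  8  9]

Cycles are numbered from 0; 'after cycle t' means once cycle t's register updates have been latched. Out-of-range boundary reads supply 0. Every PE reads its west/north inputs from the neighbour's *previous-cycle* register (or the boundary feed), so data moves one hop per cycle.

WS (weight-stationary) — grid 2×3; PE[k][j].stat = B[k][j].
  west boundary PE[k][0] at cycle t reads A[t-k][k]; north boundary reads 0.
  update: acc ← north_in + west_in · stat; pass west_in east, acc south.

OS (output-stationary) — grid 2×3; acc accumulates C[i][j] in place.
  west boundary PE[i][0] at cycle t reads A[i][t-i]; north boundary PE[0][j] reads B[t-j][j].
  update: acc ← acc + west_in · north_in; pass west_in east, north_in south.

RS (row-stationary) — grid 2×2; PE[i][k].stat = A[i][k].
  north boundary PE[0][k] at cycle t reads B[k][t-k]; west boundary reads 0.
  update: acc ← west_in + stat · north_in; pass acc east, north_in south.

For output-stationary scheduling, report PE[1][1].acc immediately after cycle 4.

OS (2×3). Following PE[1][1] plus its west/north inputs:
  step 0 · PE0,1: acc=0; fwd→0 fwd↓0
  step 0 · PE1,0: acc=0; fwd→0 fwd↓0
  step 0 · PE1,1: acc=0; fwd→0 fwd↓0
  step 1 · PE0,1: acc=64; fwd→8 fwd↓8
  step 1 · PE1,0: acc=21; fwd→3 fwd↓7
  step 1 · PE1,1: acc=0; fwd→0 fwd↓0
  step 2 · PE0,1: acc=96; fwd→4 fwd↓8
  step 2 · PE1,0: acc=45; fwd→6 fwd↓4
  step 2 · PE1,1: acc=24; fwd→3 fwd↓8
  step 3 · PE0,1: acc=96; fwd→0 fwd↓0
  step 3 · PE1,0: acc=45; fwd→0 fwd↓0
  step 3 · PE1,1: acc=72; fwd→6 fwd↓8
  step 4 · PE0,1: acc=96; fwd→0 fwd↓0
  step 4 · PE1,0: acc=45; fwd→0 fwd↓0
  step 4 · PE1,1: acc=72; fwd→0 fwd↓0

PE[1][1].acc = 72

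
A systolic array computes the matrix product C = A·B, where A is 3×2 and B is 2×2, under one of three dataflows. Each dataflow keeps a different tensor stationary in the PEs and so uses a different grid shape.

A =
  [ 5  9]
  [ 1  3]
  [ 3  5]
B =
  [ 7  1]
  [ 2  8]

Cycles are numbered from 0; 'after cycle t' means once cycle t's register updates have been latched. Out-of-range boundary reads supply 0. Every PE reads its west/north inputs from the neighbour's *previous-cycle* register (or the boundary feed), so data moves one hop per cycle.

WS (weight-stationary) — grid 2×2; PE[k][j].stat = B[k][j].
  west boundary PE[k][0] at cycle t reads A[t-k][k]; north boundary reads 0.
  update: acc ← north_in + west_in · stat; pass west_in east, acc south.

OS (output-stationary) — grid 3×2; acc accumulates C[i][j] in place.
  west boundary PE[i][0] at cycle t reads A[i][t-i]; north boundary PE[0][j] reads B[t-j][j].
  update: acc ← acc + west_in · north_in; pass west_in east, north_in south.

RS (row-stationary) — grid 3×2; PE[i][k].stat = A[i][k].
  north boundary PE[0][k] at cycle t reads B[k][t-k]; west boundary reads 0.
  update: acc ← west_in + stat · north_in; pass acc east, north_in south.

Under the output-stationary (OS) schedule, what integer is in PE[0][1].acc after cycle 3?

PE[0][1].acc = 77

Tracing OS — 3×2 array, target PE[0][1]:
  t=0 PE[0][0]: acc=35 h=5 v=7
  t=0 PE[0][1]: acc=0 h=0 v=0
  t=1 PE[0][0]: acc=53 h=9 v=2
  t=1 PE[0][1]: acc=5 h=5 v=1
  t=2 PE[0][0]: acc=53 h=0 v=0
  t=2 PE[0][1]: acc=77 h=9 v=8
  t=3 PE[0][0]: acc=53 h=0 v=0
  t=3 PE[0][1]: acc=77 h=0 v=0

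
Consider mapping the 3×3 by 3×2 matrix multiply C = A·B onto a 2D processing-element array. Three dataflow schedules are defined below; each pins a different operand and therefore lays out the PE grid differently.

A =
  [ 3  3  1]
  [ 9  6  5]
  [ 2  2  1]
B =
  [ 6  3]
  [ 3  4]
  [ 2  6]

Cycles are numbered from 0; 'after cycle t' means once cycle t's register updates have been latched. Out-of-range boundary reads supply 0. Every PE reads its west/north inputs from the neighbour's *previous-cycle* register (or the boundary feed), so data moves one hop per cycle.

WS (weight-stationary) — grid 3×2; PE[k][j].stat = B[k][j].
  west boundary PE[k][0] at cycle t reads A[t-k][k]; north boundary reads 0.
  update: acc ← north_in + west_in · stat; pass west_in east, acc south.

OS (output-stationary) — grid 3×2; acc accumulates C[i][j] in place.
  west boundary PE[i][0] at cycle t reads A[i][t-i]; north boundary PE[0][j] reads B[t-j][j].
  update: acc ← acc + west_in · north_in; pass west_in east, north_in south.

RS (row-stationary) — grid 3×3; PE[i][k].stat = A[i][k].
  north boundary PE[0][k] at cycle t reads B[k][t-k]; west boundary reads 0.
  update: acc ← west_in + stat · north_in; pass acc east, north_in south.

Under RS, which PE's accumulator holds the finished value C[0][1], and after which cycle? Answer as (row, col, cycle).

(row, col, cycle) = (0, 2, 3)

RS: C[0][1] accumulates in PE[0][2]:
  @0  [0,2]  acc 0  |  →0  ↓0
  @1  [0,2]  acc 0  |  →0  ↓0
  @2  [0,2]  acc 29  |  →29  ↓2
  @3  [0,2]  acc 27  |  →27  ↓6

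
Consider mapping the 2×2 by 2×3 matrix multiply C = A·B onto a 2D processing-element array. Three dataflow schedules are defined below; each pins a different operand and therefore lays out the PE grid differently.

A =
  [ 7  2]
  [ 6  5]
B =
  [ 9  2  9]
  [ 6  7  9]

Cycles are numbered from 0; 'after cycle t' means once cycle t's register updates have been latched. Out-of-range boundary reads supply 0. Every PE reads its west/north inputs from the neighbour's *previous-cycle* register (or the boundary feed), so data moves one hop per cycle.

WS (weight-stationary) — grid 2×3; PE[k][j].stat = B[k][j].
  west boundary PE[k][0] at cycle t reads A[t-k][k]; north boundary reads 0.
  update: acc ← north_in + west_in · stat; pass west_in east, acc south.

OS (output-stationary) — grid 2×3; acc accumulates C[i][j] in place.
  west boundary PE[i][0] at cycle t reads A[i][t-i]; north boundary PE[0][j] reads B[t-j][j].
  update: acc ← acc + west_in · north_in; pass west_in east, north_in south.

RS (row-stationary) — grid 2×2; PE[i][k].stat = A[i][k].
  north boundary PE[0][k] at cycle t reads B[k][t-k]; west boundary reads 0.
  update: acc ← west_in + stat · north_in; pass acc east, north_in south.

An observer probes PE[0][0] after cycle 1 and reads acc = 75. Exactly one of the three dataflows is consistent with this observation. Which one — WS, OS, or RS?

WS [2×3] PE[0][0] across cycles:
  step 0 · PE0,0: acc=63; fwd→7 fwd↓63
  step 1 · PE0,0: acc=54; fwd→6 fwd↓54
OS [2×3] PE[0][0] across cycles:
  step 0 · PE0,0: acc=63; fwd→7 fwd↓9
  step 1 · PE0,0: acc=75; fwd→2 fwd↓6
RS [2×2] PE[0][0] across cycles:
  step 0 · PE0,0: acc=63; fwd→63 fwd↓9
  step 1 · PE0,0: acc=14; fwd→14 fwd↓2

dataflow = OS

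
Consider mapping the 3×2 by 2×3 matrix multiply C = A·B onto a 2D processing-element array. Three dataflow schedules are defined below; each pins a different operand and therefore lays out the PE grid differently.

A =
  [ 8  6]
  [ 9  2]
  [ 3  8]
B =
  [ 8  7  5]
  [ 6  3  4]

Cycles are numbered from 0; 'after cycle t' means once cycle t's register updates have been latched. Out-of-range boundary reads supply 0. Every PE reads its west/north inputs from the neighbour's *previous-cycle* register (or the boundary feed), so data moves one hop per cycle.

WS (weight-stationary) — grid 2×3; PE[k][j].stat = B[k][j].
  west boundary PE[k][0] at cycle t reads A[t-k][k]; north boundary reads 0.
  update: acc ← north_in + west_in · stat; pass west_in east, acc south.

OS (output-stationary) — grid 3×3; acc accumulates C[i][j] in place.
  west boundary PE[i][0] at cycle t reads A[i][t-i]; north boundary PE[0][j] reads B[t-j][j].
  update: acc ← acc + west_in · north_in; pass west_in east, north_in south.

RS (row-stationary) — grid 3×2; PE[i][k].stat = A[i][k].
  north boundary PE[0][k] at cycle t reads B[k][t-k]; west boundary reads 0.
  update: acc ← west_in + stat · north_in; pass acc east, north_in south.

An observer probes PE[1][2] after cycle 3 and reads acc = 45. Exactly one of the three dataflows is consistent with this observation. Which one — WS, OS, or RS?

WS (2×3 grid), PE[1][2]:
  0: (1,2).acc=0  regs=<0,0>
  1: (1,2).acc=0  regs=<0,0>
  2: (1,2).acc=0  regs=<0,0>
  3: (1,2).acc=64  regs=<6,64>
OS (3×3 grid), PE[1][2]:
  0: (1,2).acc=0  regs=<0,0>
  1: (1,2).acc=0  regs=<0,0>
  2: (1,2).acc=0  regs=<0,0>
  3: (1,2).acc=45  regs=<9,5>
— RS: 3×2 array has no PE[1][2].

dataflow = OS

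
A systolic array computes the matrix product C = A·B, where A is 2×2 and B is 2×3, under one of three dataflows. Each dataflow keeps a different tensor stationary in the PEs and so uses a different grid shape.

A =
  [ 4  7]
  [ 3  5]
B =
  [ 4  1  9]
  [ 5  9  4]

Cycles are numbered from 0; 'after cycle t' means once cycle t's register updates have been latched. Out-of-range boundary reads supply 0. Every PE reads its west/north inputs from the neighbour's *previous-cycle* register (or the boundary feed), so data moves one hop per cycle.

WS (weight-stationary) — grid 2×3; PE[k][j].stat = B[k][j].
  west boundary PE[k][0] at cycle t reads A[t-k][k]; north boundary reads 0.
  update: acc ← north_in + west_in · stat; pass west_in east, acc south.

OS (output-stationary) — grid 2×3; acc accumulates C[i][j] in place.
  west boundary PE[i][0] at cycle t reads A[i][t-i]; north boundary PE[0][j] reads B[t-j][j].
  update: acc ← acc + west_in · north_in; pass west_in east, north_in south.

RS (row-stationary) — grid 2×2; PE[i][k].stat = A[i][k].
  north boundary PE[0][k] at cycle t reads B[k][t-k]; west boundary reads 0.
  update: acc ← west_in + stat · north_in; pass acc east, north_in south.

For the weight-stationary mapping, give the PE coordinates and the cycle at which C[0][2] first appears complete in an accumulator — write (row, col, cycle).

WS — PE[1][2] is where C[0][2] collects:
  t=0 PE[1][2]: acc=0 h=0 v=0
  t=1 PE[1][2]: acc=0 h=0 v=0
  t=2 PE[1][2]: acc=0 h=0 v=0
  t=3 PE[1][2]: acc=64 h=7 v=64

(row, col, cycle) = (1, 2, 3)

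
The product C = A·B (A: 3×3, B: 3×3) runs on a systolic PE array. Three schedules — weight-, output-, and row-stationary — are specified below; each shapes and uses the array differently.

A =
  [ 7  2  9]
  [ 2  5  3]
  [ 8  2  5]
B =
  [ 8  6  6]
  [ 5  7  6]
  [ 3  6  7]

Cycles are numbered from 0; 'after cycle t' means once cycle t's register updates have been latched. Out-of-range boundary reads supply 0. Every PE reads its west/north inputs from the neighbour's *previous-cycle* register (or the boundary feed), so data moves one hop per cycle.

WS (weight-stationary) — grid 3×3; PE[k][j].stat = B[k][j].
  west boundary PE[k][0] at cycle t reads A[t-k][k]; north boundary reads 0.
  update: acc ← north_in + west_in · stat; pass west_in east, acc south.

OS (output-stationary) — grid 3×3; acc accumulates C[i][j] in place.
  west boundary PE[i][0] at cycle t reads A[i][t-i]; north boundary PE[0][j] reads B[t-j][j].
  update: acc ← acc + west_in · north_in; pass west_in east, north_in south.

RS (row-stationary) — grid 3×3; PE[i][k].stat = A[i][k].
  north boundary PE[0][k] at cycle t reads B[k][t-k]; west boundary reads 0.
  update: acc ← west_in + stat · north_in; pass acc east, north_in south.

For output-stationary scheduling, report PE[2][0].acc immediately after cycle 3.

PE[2][0].acc = 74

OS (3×3). Following PE[2][0] plus its west/north inputs:
  t=0 PE[1][0]: acc=0 h=0 v=0
  t=0 PE[2][0]: acc=0 h=0 v=0
  t=1 PE[1][0]: acc=16 h=2 v=8
  t=1 PE[2][0]: acc=0 h=0 v=0
  t=2 PE[1][0]: acc=41 h=5 v=5
  t=2 PE[2][0]: acc=64 h=8 v=8
  t=3 PE[1][0]: acc=50 h=3 v=3
  t=3 PE[2][0]: acc=74 h=2 v=5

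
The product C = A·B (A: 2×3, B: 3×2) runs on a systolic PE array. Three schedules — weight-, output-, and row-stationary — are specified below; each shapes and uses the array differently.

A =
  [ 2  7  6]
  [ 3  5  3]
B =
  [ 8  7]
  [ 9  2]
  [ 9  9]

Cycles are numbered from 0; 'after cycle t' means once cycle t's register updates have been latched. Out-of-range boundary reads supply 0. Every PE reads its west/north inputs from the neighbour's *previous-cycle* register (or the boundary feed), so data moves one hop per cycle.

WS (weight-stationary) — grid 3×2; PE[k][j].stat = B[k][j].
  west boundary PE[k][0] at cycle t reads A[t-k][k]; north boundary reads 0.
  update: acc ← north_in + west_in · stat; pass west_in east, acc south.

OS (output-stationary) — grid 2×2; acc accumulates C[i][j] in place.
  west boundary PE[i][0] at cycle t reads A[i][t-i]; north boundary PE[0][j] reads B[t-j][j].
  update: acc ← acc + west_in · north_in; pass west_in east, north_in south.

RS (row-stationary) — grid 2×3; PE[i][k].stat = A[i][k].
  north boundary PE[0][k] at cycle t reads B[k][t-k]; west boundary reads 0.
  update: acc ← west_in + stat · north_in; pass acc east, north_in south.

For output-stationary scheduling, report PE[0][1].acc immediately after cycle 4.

PE[0][1].acc = 82

OS 2×2: PE[0][1] cycle-by-cycle (with neighbour feeds):
  @0  [0,0]  acc 16  |  →2  ↓8
  @0  [0,1]  acc 0  |  →0  ↓0
  @1  [0,0]  acc 79  |  →7  ↓9
  @1  [0,1]  acc 14  |  →2  ↓7
  @2  [0,0]  acc 133  |  →6  ↓9
  @2  [0,1]  acc 28  |  →7  ↓2
  @3  [0,0]  acc 133  |  →0  ↓0
  @3  [0,1]  acc 82  |  →6  ↓9
  @4  [0,0]  acc 133  |  →0  ↓0
  @4  [0,1]  acc 82  |  →0  ↓0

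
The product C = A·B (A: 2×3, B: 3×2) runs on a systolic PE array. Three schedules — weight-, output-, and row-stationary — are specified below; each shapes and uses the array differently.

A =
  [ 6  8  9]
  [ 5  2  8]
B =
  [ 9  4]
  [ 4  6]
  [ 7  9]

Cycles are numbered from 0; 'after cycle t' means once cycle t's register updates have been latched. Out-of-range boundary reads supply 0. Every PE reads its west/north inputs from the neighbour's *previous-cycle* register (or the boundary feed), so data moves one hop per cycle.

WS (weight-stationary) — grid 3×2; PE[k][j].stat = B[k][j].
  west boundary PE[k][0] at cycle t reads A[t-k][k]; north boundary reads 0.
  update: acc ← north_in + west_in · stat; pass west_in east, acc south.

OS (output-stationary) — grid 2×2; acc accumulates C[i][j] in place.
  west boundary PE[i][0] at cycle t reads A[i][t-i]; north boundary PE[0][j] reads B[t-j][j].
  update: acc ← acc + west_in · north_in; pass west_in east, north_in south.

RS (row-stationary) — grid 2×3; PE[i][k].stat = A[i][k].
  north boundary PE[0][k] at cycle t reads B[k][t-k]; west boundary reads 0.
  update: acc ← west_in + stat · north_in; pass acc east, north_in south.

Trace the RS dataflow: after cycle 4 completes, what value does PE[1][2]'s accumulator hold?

RS on a 2×3 grid — tracing PE[1][2] and its feeders:
  c0 r0c2: 0 / 0 / 0
  c0 r1c1: 0 / 0 / 0
  c0 r1c2: 0 / 0 / 0
  c1 r0c2: 0 / 0 / 0
  c1 r1c1: 0 / 0 / 0
  c1 r1c2: 0 / 0 / 0
  c2 r0c2: 149 / 149 / 7
  c2 r1c1: 53 / 53 / 4
  c2 r1c2: 0 / 0 / 0
  c3 r0c2: 153 / 153 / 9
  c3 r1c1: 32 / 32 / 6
  c3 r1c2: 109 / 109 / 7
  c4 r0c2: 0 / 0 / 0
  c4 r1c1: 0 / 0 / 0
  c4 r1c2: 104 / 104 / 9

PE[1][2].acc = 104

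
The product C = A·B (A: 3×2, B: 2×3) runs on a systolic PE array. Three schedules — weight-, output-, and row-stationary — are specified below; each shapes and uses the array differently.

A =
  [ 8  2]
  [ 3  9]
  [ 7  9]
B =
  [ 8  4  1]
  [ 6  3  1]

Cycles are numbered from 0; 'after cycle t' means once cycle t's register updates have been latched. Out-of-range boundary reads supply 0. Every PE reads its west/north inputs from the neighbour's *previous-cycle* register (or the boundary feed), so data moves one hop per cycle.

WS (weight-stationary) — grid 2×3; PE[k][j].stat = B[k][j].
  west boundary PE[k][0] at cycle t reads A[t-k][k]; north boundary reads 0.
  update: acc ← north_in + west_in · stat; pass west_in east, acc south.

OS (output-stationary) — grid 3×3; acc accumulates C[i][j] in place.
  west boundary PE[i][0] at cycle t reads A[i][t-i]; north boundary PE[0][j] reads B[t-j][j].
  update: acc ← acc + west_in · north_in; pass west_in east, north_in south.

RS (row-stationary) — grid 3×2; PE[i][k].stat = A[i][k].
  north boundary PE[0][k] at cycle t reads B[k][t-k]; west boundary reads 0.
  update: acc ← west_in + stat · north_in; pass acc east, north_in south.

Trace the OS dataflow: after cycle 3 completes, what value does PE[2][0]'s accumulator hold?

Tracing OS — 3×3 array, target PE[2][0]:
  c0 r1c0: 0 / 0 / 0
  c0 r2c0: 0 / 0 / 0
  c1 r1c0: 24 / 3 / 8
  c1 r2c0: 0 / 0 / 0
  c2 r1c0: 78 / 9 / 6
  c2 r2c0: 56 / 7 / 8
  c3 r1c0: 78 / 0 / 0
  c3 r2c0: 110 / 9 / 6

PE[2][0].acc = 110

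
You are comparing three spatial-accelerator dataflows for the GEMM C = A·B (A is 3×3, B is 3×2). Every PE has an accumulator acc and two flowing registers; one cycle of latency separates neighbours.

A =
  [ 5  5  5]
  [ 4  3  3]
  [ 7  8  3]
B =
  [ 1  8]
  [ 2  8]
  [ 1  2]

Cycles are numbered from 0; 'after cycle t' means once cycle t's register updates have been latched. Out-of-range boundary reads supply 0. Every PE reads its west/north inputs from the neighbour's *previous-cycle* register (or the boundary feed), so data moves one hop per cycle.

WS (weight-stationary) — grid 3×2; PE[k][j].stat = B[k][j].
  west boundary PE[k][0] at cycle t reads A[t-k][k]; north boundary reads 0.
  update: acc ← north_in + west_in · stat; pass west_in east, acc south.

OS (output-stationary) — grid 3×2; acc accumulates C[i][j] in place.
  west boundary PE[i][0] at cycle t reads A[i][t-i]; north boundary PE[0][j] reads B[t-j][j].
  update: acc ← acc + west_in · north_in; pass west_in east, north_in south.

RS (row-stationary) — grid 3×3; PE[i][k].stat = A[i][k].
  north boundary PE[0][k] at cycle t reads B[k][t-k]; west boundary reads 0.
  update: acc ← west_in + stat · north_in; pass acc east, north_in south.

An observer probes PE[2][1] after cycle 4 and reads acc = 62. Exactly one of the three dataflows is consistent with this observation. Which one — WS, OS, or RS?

dataflow = WS

WS (3×2 grid), PE[2][1]:
  @0  [2,1]  acc 0  |  →0  ↓0
  @1  [2,1]  acc 0  |  →0  ↓0
  @2  [2,1]  acc 0  |  →0  ↓0
  @3  [2,1]  acc 90  |  →5  ↓90
  @4  [2,1]  acc 62  |  →3  ↓62
OS (3×2 grid), PE[2][1]:
  @0  [2,1]  acc 0  |  →0  ↓0
  @1  [2,1]  acc 0  |  →0  ↓0
  @2  [2,1]  acc 0  |  →0  ↓0
  @3  [2,1]  acc 56  |  →7  ↓8
  @4  [2,1]  acc 120  |  →8  ↓8
RS (3×3 grid), PE[2][1]:
  @0  [2,1]  acc 0  |  →0  ↓0
  @1  [2,1]  acc 0  |  →0  ↓0
  @2  [2,1]  acc 0  |  →0  ↓0
  @3  [2,1]  acc 23  |  →23  ↓2
  @4  [2,1]  acc 120  |  →120  ↓8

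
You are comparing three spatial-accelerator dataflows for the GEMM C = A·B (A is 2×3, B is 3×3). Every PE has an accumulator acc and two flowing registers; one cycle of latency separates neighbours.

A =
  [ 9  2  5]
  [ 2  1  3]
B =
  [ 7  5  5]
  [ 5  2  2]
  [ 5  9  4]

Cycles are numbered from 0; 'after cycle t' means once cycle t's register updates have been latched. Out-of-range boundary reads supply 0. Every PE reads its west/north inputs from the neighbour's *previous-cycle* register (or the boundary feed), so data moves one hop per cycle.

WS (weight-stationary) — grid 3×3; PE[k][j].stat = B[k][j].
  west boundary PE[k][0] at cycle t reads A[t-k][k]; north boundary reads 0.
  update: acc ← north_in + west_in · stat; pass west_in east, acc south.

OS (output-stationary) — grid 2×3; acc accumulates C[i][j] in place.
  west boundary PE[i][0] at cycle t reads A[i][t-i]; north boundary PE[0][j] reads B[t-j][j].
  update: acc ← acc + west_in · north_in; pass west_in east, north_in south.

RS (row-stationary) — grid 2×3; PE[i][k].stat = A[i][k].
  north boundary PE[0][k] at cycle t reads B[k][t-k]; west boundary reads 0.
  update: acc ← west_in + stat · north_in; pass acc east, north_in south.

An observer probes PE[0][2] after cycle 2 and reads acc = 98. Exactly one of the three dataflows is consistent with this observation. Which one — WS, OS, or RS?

WS [3×3] PE[0][2] across cycles:
  step 0 · PE0,2: acc=0; fwd→0 fwd↓0
  step 1 · PE0,2: acc=0; fwd→0 fwd↓0
  step 2 · PE0,2: acc=45; fwd→9 fwd↓45
OS [2×3] PE[0][2] across cycles:
  step 0 · PE0,2: acc=0; fwd→0 fwd↓0
  step 1 · PE0,2: acc=0; fwd→0 fwd↓0
  step 2 · PE0,2: acc=45; fwd→9 fwd↓5
RS [2×3] PE[0][2] across cycles:
  step 0 · PE0,2: acc=0; fwd→0 fwd↓0
  step 1 · PE0,2: acc=0; fwd→0 fwd↓0
  step 2 · PE0,2: acc=98; fwd→98 fwd↓5

dataflow = RS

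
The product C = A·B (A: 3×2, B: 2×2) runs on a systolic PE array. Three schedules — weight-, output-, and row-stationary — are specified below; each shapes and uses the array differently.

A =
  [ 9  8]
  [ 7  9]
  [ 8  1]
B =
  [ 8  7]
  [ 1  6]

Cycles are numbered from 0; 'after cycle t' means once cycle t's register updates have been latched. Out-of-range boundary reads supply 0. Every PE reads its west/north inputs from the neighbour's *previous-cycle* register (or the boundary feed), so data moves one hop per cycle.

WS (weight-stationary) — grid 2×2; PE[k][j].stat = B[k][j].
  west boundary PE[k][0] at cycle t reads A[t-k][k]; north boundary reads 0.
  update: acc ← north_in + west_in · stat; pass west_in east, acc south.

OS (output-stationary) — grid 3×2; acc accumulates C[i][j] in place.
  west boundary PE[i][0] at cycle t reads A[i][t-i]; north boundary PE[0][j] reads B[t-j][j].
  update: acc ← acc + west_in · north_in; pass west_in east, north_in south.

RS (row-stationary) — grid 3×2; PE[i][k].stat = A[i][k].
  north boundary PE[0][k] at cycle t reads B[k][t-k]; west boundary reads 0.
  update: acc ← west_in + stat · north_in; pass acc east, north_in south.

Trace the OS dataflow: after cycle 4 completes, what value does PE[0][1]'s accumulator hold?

Tracing OS — 3×2 array, target PE[0][1]:
  cycle 0: PE[0][0] → acc 72, east 9, south 8
  cycle 0: PE[0][1] → acc 0, east 0, south 0
  cycle 1: PE[0][0] → acc 80, east 8, south 1
  cycle 1: PE[0][1] → acc 63, east 9, south 7
  cycle 2: PE[0][0] → acc 80, east 0, south 0
  cycle 2: PE[0][1] → acc 111, east 8, south 6
  cycle 3: PE[0][0] → acc 80, east 0, south 0
  cycle 3: PE[0][1] → acc 111, east 0, south 0
  cycle 4: PE[0][0] → acc 80, east 0, south 0
  cycle 4: PE[0][1] → acc 111, east 0, south 0

PE[0][1].acc = 111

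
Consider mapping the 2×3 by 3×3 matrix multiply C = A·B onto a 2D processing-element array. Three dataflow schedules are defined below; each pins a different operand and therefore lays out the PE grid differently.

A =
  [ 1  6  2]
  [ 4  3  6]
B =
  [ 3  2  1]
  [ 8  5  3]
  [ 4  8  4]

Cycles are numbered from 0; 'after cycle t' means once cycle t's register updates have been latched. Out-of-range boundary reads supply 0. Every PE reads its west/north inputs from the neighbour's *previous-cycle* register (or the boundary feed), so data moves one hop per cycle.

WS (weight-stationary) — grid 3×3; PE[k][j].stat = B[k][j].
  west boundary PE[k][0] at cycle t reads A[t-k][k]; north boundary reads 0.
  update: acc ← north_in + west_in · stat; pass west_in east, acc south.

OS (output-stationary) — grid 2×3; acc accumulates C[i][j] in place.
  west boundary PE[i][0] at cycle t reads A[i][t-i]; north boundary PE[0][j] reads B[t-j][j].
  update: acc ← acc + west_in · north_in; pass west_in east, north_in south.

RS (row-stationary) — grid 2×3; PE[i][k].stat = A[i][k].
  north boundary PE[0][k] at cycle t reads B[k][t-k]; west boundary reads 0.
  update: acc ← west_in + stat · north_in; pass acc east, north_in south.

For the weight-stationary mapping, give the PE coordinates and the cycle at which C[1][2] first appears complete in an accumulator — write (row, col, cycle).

WS: C[1][2] accumulates in PE[2][2]:
  after 0 — PE[2][2] acc=0, pass-E 0, pass-S 0
  after 1 — PE[2][2] acc=0, pass-E 0, pass-S 0
  after 2 — PE[2][2] acc=0, pass-E 0, pass-S 0
  after 3 — PE[2][2] acc=0, pass-E 0, pass-S 0
  after 4 — PE[2][2] acc=27, pass-E 2, pass-S 27
  after 5 — PE[2][2] acc=37, pass-E 6, pass-S 37

(row, col, cycle) = (2, 2, 5)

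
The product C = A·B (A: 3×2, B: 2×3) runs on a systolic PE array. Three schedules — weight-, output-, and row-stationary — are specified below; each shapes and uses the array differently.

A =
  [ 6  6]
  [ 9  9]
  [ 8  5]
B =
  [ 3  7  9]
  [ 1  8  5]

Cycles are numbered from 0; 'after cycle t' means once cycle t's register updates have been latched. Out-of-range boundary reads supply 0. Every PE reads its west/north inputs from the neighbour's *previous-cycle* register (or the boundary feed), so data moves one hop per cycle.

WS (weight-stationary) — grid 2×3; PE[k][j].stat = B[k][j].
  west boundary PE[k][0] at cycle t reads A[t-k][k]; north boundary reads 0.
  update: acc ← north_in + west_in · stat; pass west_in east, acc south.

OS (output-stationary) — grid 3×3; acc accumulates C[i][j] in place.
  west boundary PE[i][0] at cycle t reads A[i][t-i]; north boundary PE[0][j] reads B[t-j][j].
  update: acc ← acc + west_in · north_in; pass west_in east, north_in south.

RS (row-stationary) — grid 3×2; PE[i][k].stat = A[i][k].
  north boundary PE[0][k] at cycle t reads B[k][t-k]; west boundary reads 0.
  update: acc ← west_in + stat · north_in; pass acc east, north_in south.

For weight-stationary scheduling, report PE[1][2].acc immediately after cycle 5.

WS (2×3). Following PE[1][2] plus its west/north inputs:
  [0] (0,2) acc=0 (h:0 v:0)
  [0] (1,1) acc=0 (h:0 v:0)
  [0] (1,2) acc=0 (h:0 v:0)
  [1] (0,2) acc=0 (h:0 v:0)
  [1] (1,1) acc=0 (h:0 v:0)
  [1] (1,2) acc=0 (h:0 v:0)
  [2] (0,2) acc=54 (h:6 v:54)
  [2] (1,1) acc=90 (h:6 v:90)
  [2] (1,2) acc=0 (h:0 v:0)
  [3] (0,2) acc=81 (h:9 v:81)
  [3] (1,1) acc=135 (h:9 v:135)
  [3] (1,2) acc=84 (h:6 v:84)
  [4] (0,2) acc=72 (h:8 v:72)
  [4] (1,1) acc=96 (h:5 v:96)
  [4] (1,2) acc=126 (h:9 v:126)
  [5] (0,2) acc=0 (h:0 v:0)
  [5] (1,1) acc=0 (h:0 v:0)
  [5] (1,2) acc=97 (h:5 v:97)

PE[1][2].acc = 97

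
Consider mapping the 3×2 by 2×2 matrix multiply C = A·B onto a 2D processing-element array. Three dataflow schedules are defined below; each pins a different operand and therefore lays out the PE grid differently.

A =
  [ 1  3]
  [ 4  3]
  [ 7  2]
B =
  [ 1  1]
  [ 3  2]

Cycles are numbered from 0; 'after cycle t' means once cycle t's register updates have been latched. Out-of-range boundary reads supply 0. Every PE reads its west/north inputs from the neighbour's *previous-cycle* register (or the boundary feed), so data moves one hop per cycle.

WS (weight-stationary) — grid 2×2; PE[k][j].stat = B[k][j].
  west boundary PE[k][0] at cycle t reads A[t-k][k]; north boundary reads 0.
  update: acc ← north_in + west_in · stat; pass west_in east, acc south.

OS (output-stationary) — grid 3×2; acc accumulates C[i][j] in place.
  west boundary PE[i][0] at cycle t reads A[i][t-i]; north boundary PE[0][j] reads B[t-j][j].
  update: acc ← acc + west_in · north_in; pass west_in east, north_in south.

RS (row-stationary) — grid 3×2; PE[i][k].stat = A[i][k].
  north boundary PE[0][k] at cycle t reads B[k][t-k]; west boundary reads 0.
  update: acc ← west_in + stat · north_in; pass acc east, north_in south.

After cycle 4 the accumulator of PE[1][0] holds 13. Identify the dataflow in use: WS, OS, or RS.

dataflow = OS

WS [2×2] PE[1][0] across cycles:
  cycle 0: PE[1][0] → acc 0, east 0, south 0
  cycle 1: PE[1][0] → acc 10, east 3, south 10
  cycle 2: PE[1][0] → acc 13, east 3, south 13
  cycle 3: PE[1][0] → acc 13, east 2, south 13
  cycle 4: PE[1][0] → acc 0, east 0, south 0
OS [3×2] PE[1][0] across cycles:
  cycle 0: PE[1][0] → acc 0, east 0, south 0
  cycle 1: PE[1][0] → acc 4, east 4, south 1
  cycle 2: PE[1][0] → acc 13, east 3, south 3
  cycle 3: PE[1][0] → acc 13, east 0, south 0
  cycle 4: PE[1][0] → acc 13, east 0, south 0
RS [3×2] PE[1][0] across cycles:
  cycle 0: PE[1][0] → acc 0, east 0, south 0
  cycle 1: PE[1][0] → acc 4, east 4, south 1
  cycle 2: PE[1][0] → acc 4, east 4, south 1
  cycle 3: PE[1][0] → acc 0, east 0, south 0
  cycle 4: PE[1][0] → acc 0, east 0, south 0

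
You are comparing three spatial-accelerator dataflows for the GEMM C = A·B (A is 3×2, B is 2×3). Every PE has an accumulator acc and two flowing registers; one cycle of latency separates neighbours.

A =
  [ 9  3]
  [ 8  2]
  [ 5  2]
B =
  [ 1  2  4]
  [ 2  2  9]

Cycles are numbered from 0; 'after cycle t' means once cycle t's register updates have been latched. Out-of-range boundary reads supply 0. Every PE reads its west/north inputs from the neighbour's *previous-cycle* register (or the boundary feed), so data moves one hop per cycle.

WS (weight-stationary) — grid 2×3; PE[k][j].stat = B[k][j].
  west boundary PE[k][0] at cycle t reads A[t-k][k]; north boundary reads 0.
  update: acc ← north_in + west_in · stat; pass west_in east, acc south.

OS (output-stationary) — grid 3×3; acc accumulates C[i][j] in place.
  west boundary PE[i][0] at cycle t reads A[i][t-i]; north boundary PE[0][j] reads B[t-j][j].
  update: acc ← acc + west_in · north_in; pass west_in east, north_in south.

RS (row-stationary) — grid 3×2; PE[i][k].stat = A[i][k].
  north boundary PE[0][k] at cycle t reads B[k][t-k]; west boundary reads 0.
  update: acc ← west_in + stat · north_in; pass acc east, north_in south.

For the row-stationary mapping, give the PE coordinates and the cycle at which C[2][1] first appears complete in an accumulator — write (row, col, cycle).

(row, col, cycle) = (2, 1, 4)

Under RS, C[2][1] lands at PE[2][1]:
  0: (2,1).acc=0  regs=<0,0>
  1: (2,1).acc=0  regs=<0,0>
  2: (2,1).acc=0  regs=<0,0>
  3: (2,1).acc=9  regs=<9,2>
  4: (2,1).acc=14  regs=<14,2>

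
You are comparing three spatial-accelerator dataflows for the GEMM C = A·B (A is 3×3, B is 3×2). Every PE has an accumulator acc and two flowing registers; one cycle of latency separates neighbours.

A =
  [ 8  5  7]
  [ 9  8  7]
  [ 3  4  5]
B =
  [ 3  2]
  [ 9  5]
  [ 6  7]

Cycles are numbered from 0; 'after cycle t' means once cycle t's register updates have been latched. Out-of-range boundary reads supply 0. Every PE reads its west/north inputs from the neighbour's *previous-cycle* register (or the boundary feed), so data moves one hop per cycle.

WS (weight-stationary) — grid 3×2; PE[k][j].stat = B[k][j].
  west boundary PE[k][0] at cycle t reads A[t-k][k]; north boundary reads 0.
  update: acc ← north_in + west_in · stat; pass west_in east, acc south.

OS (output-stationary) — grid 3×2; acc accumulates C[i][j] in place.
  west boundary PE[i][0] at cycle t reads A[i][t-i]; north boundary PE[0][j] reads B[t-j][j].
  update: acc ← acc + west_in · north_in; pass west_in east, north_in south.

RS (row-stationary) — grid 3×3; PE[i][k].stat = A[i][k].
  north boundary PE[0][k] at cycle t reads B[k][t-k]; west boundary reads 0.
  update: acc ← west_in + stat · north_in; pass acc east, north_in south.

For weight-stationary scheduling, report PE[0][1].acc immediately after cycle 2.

WS on a 3×2 grid — tracing PE[0][1] and its feeders:
  cycle 0: PE[0][0] → acc 24, east 8, south 24
  cycle 0: PE[0][1] → acc 0, east 0, south 0
  cycle 1: PE[0][0] → acc 27, east 9, south 27
  cycle 1: PE[0][1] → acc 16, east 8, south 16
  cycle 2: PE[0][0] → acc 9, east 3, south 9
  cycle 2: PE[0][1] → acc 18, east 9, south 18

PE[0][1].acc = 18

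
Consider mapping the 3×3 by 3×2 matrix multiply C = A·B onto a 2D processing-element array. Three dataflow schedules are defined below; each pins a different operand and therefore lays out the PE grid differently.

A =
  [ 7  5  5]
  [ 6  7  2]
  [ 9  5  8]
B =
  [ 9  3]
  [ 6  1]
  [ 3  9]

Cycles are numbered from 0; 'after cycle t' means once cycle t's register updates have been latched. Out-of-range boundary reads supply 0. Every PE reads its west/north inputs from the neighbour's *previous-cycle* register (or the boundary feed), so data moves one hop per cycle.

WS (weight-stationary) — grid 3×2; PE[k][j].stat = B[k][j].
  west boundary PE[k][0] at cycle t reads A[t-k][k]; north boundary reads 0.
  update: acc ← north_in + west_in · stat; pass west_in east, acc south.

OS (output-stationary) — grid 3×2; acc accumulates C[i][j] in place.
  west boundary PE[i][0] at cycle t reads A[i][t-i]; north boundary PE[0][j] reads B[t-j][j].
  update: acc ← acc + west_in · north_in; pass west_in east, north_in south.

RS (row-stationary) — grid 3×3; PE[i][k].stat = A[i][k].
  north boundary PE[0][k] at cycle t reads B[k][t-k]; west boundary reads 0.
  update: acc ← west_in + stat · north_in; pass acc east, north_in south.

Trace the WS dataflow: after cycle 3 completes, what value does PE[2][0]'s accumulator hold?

WS 3×2: PE[2][0] cycle-by-cycle (with neighbour feeds):
  cycle 0: PE[1][0] → acc 0, east 0, south 0
  cycle 0: PE[2][0] → acc 0, east 0, south 0
  cycle 1: PE[1][0] → acc 93, east 5, south 93
  cycle 1: PE[2][0] → acc 0, east 0, south 0
  cycle 2: PE[1][0] → acc 96, east 7, south 96
  cycle 2: PE[2][0] → acc 108, east 5, south 108
  cycle 3: PE[1][0] → acc 111, east 5, south 111
  cycle 3: PE[2][0] → acc 102, east 2, south 102

PE[2][0].acc = 102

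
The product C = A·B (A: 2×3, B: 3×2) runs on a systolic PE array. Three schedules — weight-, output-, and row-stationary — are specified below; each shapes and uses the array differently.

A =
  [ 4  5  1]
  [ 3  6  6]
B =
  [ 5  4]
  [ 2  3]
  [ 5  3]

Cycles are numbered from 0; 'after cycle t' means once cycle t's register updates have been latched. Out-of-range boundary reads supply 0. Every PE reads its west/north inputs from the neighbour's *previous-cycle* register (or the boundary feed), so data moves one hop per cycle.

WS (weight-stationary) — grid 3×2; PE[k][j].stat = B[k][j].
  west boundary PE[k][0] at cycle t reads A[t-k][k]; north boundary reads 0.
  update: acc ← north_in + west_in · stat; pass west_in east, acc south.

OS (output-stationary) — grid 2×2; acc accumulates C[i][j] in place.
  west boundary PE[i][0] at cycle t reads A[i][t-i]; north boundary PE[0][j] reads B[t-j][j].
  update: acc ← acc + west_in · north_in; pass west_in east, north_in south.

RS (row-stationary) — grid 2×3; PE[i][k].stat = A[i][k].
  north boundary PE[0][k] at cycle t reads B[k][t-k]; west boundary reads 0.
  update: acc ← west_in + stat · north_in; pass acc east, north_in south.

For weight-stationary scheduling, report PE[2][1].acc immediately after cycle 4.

PE[2][1].acc = 48

WS on a 3×2 grid — tracing PE[2][1] and its feeders:
  after 0 — PE[1][1] acc=0, pass-E 0, pass-S 0
  after 0 — PE[2][0] acc=0, pass-E 0, pass-S 0
  after 0 — PE[2][1] acc=0, pass-E 0, pass-S 0
  after 1 — PE[1][1] acc=0, pass-E 0, pass-S 0
  after 1 — PE[2][0] acc=0, pass-E 0, pass-S 0
  after 1 — PE[2][1] acc=0, pass-E 0, pass-S 0
  after 2 — PE[1][1] acc=31, pass-E 5, pass-S 31
  after 2 — PE[2][0] acc=35, pass-E 1, pass-S 35
  after 2 — PE[2][1] acc=0, pass-E 0, pass-S 0
  after 3 — PE[1][1] acc=30, pass-E 6, pass-S 30
  after 3 — PE[2][0] acc=57, pass-E 6, pass-S 57
  after 3 — PE[2][1] acc=34, pass-E 1, pass-S 34
  after 4 — PE[1][1] acc=0, pass-E 0, pass-S 0
  after 4 — PE[2][0] acc=0, pass-E 0, pass-S 0
  after 4 — PE[2][1] acc=48, pass-E 6, pass-S 48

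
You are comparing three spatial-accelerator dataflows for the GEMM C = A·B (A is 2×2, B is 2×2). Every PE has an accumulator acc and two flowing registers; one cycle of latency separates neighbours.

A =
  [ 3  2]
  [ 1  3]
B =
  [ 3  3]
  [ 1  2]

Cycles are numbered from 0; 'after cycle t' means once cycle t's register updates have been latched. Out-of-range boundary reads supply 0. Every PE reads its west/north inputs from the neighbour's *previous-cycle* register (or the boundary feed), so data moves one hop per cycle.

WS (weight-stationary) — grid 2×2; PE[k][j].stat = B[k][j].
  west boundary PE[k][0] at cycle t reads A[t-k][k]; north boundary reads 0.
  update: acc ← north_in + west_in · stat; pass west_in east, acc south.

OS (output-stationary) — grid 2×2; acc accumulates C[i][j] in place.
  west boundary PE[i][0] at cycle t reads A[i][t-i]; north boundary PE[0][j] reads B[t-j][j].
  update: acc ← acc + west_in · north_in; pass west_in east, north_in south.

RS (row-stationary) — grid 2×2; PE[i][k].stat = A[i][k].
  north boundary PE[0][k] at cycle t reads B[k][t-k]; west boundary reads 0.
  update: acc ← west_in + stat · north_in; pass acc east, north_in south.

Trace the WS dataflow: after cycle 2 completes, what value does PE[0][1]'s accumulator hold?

Tracing WS — 2×2 array, target PE[0][1]:
  step 0 · PE0,0: acc=9; fwd→3 fwd↓9
  step 0 · PE0,1: acc=0; fwd→0 fwd↓0
  step 1 · PE0,0: acc=3; fwd→1 fwd↓3
  step 1 · PE0,1: acc=9; fwd→3 fwd↓9
  step 2 · PE0,0: acc=0; fwd→0 fwd↓0
  step 2 · PE0,1: acc=3; fwd→1 fwd↓3

PE[0][1].acc = 3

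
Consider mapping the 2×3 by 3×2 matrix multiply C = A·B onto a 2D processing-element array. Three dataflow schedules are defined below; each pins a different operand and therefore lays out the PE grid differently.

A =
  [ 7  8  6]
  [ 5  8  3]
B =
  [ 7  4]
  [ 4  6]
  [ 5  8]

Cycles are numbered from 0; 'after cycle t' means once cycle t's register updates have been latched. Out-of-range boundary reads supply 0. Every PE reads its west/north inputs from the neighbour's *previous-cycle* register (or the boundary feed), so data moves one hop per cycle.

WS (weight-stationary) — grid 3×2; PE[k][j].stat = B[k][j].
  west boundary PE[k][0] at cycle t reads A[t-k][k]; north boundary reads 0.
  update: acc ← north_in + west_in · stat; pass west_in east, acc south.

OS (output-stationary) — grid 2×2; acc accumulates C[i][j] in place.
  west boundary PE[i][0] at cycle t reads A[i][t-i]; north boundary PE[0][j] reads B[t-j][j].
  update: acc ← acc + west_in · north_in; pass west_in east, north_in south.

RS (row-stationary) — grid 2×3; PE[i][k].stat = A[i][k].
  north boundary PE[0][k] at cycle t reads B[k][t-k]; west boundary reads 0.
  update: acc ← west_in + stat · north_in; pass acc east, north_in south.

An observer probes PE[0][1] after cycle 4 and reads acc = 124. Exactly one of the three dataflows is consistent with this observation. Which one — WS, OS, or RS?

dataflow = OS

WS (3×2 grid), PE[0][1]:
  c0 r0c1: 0 / 0 / 0
  c1 r0c1: 28 / 7 / 28
  c2 r0c1: 20 / 5 / 20
  c3 r0c1: 0 / 0 / 0
  c4 r0c1: 0 / 0 / 0
OS (2×2 grid), PE[0][1]:
  c0 r0c1: 0 / 0 / 0
  c1 r0c1: 28 / 7 / 4
  c2 r0c1: 76 / 8 / 6
  c3 r0c1: 124 / 6 / 8
  c4 r0c1: 124 / 0 / 0
RS (2×3 grid), PE[0][1]:
  c0 r0c1: 0 / 0 / 0
  c1 r0c1: 81 / 81 / 4
  c2 r0c1: 76 / 76 / 6
  c3 r0c1: 0 / 0 / 0
  c4 r0c1: 0 / 0 / 0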